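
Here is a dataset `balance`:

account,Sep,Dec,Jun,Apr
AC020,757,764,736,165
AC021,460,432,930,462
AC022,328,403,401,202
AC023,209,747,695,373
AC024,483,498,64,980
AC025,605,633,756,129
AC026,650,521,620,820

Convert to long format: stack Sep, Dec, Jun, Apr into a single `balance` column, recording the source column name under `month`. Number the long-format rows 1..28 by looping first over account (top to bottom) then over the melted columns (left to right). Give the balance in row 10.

403

28 rows total (7 × 4). Row 10: index ⌊(10-1)/4⌋ = 2 into account → AC022; (10-1) mod 4 = 1 into the melted columns → Dec.
So row 10 is (AC022, Dec, 403); balance = 403.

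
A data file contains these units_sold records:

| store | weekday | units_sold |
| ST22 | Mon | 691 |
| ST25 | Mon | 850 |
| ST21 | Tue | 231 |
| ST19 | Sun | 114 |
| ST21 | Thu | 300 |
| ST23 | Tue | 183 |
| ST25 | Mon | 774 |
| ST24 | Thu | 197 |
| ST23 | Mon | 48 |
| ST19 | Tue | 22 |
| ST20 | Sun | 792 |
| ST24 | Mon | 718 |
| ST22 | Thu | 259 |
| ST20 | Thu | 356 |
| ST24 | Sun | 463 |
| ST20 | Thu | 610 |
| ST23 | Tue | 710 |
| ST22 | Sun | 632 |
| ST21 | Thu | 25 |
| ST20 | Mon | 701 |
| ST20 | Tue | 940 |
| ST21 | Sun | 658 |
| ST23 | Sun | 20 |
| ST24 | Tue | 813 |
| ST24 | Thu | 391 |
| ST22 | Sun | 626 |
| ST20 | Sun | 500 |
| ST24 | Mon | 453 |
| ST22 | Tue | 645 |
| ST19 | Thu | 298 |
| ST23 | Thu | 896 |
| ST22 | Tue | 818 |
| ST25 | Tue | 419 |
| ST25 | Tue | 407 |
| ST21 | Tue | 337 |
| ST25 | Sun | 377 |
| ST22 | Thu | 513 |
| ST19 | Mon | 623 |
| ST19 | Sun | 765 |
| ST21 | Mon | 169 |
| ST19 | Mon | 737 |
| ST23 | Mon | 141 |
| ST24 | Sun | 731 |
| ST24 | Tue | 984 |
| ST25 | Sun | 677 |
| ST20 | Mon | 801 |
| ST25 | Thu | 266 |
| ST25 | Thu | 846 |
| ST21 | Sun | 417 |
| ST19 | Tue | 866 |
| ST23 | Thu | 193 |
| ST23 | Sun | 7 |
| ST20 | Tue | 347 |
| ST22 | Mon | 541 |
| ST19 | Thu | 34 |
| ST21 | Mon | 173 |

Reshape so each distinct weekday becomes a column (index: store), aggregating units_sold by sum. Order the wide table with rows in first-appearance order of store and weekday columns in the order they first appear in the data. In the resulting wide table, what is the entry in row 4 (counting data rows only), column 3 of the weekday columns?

879

With rows in first-appearance order of store, row 4 is store=ST19. weekday columns in first-appearance order: Mon, Tue, Sun, Thu; column 3 is Sun.
Long rows with store=ST19, weekday=Sun: 114 + 765 = 879.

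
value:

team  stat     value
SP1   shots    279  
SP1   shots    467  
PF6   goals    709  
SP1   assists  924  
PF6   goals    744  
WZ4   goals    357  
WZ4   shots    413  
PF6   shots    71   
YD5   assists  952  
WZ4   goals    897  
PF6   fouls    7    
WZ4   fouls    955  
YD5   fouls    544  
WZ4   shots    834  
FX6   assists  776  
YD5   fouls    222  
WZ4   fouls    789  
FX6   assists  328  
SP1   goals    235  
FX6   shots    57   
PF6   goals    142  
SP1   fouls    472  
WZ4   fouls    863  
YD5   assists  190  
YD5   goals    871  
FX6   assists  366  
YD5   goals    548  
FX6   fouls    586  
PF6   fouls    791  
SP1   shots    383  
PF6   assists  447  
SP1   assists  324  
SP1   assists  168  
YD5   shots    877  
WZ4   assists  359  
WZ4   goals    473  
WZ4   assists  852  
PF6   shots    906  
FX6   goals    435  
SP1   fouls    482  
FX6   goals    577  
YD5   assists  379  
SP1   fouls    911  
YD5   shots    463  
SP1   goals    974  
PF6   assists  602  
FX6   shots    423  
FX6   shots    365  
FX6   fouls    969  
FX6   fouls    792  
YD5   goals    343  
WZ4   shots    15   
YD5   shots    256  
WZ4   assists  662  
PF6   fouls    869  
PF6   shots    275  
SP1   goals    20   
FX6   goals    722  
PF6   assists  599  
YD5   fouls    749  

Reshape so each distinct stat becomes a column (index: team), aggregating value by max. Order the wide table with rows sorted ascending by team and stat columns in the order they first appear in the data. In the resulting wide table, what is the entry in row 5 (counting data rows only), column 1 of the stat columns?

With rows sorted ascending by team, row 5 is team=YD5. stat columns in first-appearance order: shots, goals, assists, fouls; column 1 is shots.
Long rows with team=YD5, stat=shots: max(877, 463, 256) = 877.

877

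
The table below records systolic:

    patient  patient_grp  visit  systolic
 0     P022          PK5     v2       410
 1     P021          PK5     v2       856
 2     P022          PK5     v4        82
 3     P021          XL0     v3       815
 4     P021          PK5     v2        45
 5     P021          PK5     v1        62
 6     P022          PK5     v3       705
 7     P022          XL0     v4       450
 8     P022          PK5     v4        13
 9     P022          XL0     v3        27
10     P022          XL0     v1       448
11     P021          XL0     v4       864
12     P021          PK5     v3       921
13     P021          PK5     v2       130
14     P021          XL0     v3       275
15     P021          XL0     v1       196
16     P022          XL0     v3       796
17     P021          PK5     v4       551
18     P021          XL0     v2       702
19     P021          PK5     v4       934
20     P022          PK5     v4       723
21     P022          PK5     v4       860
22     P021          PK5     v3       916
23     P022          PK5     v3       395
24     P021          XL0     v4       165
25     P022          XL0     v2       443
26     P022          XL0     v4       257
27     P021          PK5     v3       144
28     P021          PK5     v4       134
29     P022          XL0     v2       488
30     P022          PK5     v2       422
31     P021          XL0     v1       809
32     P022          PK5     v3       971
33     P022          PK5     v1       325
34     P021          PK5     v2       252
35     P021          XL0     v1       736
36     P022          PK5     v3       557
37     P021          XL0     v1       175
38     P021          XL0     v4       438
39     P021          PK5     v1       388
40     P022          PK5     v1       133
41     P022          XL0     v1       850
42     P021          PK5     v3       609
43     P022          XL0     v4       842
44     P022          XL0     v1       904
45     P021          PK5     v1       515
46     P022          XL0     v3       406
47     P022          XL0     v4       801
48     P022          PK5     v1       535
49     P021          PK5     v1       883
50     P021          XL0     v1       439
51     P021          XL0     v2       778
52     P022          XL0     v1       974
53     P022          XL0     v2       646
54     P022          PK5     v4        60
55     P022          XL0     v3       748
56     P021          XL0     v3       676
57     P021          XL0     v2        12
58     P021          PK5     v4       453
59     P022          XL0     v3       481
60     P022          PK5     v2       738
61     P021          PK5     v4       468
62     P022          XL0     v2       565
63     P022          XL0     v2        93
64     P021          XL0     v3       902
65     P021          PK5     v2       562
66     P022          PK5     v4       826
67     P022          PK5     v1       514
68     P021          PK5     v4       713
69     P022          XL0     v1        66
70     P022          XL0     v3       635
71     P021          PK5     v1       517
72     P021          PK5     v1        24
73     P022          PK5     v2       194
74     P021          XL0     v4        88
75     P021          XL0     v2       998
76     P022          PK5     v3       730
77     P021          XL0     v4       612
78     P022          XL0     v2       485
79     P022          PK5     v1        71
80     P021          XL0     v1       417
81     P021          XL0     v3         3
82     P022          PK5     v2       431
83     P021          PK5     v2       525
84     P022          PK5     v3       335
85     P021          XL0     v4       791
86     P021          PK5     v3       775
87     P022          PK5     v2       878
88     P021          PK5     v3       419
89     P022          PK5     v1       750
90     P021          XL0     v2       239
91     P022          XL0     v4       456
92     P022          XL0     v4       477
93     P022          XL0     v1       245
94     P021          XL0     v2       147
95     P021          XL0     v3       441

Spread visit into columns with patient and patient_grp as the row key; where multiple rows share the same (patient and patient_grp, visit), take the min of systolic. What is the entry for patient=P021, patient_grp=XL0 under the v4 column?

88

Rows with patient=P021, patient_grp=XL0 and visit=v4: systolic values are 864, 165, 438, 88, 612, 791.
min(864, 165, 438, 88, 612, 791) = 88.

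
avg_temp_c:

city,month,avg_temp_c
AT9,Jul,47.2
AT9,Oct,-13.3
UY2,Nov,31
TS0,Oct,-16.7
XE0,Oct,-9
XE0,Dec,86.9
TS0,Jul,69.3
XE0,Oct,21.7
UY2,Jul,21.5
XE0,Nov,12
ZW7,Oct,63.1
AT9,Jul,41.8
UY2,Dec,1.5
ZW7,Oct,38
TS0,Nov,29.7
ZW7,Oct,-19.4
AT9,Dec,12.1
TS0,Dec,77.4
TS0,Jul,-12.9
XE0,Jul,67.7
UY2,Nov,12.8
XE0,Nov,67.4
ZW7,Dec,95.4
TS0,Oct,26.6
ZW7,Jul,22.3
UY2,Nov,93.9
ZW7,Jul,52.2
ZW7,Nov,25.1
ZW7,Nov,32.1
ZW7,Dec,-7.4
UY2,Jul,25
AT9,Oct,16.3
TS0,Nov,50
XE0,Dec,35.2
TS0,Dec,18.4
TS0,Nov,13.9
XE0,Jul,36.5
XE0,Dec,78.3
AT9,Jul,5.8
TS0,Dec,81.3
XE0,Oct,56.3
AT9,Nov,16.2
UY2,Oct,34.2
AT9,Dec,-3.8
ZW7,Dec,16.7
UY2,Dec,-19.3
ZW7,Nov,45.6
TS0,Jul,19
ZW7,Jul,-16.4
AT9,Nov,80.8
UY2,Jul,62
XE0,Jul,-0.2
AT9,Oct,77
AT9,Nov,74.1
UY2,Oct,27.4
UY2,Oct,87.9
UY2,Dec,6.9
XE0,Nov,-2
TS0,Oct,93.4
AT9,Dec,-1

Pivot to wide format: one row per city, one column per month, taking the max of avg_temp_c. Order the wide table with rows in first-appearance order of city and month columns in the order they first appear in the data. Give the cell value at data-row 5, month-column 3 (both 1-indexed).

45.6

With rows in first-appearance order of city, row 5 is city=ZW7. month columns in first-appearance order: Jul, Oct, Nov, Dec; column 3 is Nov.
Long rows with city=ZW7, month=Nov: max(25.1, 32.1, 45.6) = 45.6.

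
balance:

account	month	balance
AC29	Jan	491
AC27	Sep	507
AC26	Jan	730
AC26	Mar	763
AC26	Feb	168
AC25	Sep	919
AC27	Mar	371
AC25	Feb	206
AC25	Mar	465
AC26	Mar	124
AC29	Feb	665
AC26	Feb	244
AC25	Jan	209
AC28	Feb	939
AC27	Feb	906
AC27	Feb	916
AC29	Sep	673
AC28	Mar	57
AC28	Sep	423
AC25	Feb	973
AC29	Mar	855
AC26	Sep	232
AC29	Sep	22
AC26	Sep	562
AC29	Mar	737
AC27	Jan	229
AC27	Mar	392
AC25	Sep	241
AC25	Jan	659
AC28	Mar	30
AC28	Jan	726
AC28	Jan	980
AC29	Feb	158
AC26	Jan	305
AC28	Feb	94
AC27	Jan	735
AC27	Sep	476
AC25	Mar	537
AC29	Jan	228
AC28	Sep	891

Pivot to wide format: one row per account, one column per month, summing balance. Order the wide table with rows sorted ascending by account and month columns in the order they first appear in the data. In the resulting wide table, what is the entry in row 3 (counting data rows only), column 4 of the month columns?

With rows sorted ascending by account, row 3 is account=AC27. month columns in first-appearance order: Jan, Sep, Mar, Feb; column 4 is Feb.
Long rows with account=AC27, month=Feb: 906 + 916 = 1822.

1822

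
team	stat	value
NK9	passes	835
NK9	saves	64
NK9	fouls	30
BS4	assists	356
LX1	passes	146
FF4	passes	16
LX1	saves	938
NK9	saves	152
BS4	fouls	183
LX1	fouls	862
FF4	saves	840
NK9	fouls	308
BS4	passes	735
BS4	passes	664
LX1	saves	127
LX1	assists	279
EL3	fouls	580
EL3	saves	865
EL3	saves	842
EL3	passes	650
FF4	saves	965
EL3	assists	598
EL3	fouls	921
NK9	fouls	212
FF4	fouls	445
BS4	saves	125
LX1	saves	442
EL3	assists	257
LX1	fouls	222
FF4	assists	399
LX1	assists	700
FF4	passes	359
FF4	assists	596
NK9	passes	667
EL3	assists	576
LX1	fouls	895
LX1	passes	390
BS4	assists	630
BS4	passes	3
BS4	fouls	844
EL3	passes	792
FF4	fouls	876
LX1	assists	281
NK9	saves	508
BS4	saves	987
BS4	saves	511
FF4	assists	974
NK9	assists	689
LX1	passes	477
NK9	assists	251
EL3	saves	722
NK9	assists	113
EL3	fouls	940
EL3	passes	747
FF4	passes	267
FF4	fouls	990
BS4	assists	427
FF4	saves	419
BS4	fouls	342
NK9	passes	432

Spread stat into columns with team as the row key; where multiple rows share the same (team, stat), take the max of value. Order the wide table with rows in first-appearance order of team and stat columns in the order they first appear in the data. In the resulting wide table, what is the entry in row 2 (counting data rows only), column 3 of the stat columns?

844

With rows in first-appearance order of team, row 2 is team=BS4. stat columns in first-appearance order: passes, saves, fouls, assists; column 3 is fouls.
Long rows with team=BS4, stat=fouls: max(183, 844, 342) = 844.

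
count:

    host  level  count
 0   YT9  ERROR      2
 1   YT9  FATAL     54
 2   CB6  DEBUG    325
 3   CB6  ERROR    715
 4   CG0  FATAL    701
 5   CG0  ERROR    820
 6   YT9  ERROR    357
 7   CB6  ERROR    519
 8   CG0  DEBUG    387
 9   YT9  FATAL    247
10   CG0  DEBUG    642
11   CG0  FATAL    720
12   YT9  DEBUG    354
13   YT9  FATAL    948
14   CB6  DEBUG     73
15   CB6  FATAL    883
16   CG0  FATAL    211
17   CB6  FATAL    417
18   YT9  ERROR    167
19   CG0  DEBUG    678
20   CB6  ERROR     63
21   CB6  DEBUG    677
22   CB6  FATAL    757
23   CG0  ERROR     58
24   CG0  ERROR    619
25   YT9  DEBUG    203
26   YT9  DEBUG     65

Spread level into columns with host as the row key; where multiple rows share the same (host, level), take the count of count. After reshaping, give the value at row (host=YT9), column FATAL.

Rows with host=YT9 and level=FATAL: count values are 54, 247, 948.
3 rows match — count = 3.

3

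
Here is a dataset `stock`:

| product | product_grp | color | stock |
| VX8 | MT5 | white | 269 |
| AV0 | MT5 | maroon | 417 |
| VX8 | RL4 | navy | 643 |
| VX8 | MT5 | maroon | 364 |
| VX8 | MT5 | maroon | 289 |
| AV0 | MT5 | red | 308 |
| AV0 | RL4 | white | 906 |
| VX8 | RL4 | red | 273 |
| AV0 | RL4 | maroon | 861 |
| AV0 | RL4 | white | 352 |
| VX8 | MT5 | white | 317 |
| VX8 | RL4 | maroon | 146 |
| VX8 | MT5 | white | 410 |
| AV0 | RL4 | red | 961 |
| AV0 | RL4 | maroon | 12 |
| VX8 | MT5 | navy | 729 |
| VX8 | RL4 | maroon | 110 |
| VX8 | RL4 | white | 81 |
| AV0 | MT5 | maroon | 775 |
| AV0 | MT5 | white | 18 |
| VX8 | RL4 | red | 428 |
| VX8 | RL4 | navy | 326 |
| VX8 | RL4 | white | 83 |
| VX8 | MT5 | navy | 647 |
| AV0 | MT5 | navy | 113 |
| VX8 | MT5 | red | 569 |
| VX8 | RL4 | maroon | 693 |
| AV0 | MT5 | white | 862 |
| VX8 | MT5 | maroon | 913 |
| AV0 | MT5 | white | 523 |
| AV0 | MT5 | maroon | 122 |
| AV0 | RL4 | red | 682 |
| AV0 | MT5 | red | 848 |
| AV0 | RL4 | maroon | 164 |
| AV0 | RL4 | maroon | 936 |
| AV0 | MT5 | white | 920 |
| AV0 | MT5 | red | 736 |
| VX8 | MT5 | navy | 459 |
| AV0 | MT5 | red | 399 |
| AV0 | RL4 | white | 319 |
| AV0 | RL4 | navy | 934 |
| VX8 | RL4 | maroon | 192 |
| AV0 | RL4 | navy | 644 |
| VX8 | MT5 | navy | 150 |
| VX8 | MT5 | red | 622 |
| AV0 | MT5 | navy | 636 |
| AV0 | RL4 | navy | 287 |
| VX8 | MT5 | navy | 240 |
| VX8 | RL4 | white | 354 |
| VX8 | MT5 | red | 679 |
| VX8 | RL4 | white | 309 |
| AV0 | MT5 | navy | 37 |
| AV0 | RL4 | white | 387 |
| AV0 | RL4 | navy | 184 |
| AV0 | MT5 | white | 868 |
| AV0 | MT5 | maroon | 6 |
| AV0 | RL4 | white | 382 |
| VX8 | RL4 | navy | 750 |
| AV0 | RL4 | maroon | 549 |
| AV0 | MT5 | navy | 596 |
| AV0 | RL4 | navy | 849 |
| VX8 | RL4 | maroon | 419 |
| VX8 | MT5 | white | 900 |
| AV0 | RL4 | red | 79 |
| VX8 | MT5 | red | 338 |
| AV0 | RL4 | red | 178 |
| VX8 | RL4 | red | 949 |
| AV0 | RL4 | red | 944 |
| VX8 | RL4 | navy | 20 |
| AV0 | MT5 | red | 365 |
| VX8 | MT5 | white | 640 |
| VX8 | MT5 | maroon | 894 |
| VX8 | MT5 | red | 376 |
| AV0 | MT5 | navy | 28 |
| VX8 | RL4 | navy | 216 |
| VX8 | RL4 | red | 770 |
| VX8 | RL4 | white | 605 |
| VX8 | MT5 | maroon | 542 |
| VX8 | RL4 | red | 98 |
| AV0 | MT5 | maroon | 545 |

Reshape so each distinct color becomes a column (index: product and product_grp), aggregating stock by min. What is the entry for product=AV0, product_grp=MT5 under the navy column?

Rows with product=AV0, product_grp=MT5 and color=navy: stock values are 113, 636, 37, 596, 28.
min(113, 636, 37, 596, 28) = 28.

28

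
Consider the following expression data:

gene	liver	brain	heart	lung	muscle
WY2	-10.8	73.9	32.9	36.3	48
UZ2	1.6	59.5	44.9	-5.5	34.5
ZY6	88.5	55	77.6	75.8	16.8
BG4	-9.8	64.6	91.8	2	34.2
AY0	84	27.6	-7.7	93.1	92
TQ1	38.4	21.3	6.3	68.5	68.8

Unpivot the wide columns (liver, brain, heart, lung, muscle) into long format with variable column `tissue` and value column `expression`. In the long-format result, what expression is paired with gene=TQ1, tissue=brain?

Unpivoting turns each (gene, wide-column) pair into one long row.
The wide cell at row TQ1, column brain holds 21.3, so the long row (TQ1, brain) has expression=21.3.

21.3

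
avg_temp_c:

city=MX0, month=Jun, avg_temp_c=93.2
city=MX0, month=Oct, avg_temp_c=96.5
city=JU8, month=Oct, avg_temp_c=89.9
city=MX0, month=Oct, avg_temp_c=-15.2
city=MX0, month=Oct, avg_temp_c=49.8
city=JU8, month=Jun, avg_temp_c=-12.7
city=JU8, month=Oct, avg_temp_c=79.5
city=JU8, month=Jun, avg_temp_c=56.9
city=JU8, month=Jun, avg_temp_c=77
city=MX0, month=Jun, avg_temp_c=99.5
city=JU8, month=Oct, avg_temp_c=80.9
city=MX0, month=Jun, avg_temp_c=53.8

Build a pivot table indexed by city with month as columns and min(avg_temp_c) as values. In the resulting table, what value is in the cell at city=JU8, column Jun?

Rows with city=JU8 and month=Jun: avg_temp_c values are -12.7, 56.9, 77.
min(-12.7, 56.9, 77) = -12.7.

-12.7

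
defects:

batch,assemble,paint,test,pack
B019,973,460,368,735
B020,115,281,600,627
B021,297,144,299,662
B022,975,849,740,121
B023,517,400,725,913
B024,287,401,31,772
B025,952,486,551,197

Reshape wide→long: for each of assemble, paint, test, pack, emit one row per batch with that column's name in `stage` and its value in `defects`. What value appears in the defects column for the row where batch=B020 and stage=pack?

Unpivoting turns each (batch, wide-column) pair into one long row.
The wide cell at row B020, column pack holds 627, so the long row (B020, pack) has defects=627.

627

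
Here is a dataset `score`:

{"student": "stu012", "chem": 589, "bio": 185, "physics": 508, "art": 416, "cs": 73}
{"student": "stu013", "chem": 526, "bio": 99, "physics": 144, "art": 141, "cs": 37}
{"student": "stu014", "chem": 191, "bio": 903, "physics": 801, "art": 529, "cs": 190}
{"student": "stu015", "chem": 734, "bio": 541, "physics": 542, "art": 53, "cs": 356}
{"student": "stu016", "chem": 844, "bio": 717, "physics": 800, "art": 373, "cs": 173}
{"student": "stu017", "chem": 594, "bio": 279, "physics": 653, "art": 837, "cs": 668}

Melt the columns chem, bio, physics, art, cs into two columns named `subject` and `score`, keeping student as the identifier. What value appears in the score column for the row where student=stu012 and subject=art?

Unpivoting turns each (student, wide-column) pair into one long row.
The wide cell at row stu012, column art holds 416, so the long row (stu012, art) has score=416.

416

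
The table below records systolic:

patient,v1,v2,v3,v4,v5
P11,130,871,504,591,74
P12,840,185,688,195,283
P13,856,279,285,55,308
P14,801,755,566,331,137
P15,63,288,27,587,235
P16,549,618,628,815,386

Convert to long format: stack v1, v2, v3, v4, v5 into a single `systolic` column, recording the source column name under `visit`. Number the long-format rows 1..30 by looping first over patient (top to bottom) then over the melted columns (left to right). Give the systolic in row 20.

30 rows total (6 × 5). Row 20: index ⌊(20-1)/5⌋ = 3 into patient → P14; (20-1) mod 5 = 4 into the melted columns → v5.
So row 20 is (P14, v5, 137); systolic = 137.

137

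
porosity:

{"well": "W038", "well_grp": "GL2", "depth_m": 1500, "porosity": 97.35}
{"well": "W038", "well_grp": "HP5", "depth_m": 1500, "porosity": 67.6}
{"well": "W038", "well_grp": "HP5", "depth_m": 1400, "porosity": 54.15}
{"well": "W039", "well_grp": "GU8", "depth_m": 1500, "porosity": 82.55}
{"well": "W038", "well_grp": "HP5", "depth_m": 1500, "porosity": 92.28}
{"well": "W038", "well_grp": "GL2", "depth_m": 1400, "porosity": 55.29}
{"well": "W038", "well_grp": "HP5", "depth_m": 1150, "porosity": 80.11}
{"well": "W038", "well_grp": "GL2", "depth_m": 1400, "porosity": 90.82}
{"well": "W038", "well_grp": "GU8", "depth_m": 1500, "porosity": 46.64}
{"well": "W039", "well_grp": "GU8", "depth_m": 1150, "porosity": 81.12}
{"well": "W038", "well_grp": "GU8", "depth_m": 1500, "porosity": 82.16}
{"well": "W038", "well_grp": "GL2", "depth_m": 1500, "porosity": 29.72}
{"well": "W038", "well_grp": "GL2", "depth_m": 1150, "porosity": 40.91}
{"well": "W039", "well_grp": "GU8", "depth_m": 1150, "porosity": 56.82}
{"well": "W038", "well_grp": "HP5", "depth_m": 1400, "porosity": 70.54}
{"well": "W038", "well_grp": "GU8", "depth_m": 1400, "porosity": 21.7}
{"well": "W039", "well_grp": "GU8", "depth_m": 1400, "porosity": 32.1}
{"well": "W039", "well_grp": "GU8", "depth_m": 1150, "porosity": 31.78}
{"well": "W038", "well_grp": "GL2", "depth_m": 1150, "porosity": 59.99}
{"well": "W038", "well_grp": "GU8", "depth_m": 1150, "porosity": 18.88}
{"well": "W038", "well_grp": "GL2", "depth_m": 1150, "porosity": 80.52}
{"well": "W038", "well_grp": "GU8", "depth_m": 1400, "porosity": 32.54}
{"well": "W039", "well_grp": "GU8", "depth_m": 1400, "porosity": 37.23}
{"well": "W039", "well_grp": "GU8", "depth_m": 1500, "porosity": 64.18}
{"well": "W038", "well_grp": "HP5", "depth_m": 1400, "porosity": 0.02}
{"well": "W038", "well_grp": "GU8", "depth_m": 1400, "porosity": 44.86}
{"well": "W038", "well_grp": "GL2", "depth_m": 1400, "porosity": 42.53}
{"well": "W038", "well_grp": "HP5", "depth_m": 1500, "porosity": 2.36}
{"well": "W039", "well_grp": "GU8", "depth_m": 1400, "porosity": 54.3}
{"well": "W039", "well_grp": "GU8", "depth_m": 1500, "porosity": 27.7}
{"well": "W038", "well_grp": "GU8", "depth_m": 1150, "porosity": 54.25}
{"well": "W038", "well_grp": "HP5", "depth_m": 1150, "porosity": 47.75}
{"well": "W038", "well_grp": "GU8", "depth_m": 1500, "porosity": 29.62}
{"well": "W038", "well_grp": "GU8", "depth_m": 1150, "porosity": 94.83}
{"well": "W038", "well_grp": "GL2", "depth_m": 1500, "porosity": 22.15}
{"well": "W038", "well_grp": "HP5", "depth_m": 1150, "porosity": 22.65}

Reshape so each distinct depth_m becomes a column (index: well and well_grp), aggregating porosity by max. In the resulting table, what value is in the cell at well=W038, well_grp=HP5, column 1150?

Rows with well=W038, well_grp=HP5 and depth_m=1150: porosity values are 80.11, 47.75, 22.65.
max(80.11, 47.75, 22.65) = 80.11.

80.11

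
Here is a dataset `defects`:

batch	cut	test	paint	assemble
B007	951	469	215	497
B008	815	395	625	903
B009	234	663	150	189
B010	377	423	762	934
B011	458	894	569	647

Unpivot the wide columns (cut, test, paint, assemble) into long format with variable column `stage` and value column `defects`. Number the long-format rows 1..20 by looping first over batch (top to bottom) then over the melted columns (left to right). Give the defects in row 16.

934

20 rows total (5 × 4). Row 16: index ⌊(16-1)/4⌋ = 3 into batch → B010; (16-1) mod 4 = 3 into the melted columns → assemble.
So row 16 is (B010, assemble, 934); defects = 934.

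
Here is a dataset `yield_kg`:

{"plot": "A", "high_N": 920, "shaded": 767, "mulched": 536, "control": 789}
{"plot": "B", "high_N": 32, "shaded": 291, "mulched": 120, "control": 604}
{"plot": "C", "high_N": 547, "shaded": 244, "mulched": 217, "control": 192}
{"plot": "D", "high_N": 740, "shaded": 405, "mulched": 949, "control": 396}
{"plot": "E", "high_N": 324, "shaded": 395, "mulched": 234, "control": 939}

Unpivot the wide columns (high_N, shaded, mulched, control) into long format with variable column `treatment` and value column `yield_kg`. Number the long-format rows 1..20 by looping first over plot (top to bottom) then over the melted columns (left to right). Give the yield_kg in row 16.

396

20 rows total (5 × 4). Row 16: index ⌊(16-1)/4⌋ = 3 into plot → D; (16-1) mod 4 = 3 into the melted columns → control.
So row 16 is (D, control, 396); yield_kg = 396.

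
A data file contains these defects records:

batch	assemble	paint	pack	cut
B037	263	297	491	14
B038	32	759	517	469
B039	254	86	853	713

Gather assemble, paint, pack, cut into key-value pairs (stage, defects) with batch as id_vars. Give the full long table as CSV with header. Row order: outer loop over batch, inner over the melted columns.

Each (batch, column) pair becomes one row: 3 × 4 = 12 rows.
For example, (B037, assemble) → defects=263.

batch,stage,defects
B037,assemble,263
B037,paint,297
B037,pack,491
B037,cut,14
B038,assemble,32
B038,paint,759
B038,pack,517
B038,cut,469
B039,assemble,254
B039,paint,86
B039,pack,853
B039,cut,713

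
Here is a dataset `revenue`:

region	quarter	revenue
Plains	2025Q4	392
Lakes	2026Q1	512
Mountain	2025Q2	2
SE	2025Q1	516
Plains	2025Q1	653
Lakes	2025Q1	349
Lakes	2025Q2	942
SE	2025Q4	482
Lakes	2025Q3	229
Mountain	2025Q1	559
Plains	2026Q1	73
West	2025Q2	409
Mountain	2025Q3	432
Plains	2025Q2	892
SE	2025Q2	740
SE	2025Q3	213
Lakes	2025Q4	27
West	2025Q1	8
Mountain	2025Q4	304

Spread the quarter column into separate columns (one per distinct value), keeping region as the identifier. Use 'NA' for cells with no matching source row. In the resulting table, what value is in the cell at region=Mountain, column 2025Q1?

559

The long row with region=Mountain, quarter=2025Q1 has revenue=559.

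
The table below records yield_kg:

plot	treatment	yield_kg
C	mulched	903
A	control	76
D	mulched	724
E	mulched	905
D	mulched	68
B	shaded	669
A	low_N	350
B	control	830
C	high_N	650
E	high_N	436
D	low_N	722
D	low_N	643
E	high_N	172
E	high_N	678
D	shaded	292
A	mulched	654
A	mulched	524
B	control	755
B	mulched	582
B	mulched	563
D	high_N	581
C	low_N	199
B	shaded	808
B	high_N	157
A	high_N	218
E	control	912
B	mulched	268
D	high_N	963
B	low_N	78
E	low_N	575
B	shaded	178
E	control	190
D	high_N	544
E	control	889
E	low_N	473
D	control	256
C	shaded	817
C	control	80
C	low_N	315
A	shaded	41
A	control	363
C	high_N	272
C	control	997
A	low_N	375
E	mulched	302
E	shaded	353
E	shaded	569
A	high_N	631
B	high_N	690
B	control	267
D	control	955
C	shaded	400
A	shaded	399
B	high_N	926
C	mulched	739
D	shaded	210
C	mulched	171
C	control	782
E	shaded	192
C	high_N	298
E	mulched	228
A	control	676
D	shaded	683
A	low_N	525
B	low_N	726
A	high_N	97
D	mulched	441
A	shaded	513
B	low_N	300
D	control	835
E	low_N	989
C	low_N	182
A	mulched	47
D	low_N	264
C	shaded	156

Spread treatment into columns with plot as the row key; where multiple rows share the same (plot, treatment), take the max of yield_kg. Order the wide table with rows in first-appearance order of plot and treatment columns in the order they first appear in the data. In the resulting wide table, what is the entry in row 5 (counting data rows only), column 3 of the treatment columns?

808

With rows in first-appearance order of plot, row 5 is plot=B. treatment columns in first-appearance order: mulched, control, shaded, low_N, high_N; column 3 is shaded.
Long rows with plot=B, treatment=shaded: max(669, 808, 178) = 808.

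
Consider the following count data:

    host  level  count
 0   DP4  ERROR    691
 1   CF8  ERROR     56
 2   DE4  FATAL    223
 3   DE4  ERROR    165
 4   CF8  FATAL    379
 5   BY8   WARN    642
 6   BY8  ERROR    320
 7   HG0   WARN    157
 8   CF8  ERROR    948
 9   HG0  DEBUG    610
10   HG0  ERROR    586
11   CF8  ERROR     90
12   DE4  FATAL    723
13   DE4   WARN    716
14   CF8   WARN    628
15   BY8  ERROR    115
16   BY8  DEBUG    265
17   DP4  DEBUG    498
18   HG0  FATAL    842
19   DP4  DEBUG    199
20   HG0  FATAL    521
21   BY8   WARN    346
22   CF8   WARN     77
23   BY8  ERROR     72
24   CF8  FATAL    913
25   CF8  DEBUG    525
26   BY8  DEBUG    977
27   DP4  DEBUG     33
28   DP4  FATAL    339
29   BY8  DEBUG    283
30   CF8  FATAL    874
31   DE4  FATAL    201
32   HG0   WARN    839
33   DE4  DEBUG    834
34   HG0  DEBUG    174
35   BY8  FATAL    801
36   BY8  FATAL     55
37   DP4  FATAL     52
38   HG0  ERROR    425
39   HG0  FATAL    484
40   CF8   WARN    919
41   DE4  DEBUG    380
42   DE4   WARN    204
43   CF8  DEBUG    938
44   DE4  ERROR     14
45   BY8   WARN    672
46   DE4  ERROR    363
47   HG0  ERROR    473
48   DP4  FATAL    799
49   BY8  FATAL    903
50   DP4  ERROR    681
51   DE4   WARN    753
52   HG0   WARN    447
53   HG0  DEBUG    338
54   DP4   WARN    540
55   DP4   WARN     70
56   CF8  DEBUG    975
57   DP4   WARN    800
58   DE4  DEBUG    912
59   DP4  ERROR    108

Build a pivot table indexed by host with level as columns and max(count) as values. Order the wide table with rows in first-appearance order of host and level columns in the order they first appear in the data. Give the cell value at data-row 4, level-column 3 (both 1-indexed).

672

With rows in first-appearance order of host, row 4 is host=BY8. level columns in first-appearance order: ERROR, FATAL, WARN, DEBUG; column 3 is WARN.
Long rows with host=BY8, level=WARN: max(642, 346, 672) = 672.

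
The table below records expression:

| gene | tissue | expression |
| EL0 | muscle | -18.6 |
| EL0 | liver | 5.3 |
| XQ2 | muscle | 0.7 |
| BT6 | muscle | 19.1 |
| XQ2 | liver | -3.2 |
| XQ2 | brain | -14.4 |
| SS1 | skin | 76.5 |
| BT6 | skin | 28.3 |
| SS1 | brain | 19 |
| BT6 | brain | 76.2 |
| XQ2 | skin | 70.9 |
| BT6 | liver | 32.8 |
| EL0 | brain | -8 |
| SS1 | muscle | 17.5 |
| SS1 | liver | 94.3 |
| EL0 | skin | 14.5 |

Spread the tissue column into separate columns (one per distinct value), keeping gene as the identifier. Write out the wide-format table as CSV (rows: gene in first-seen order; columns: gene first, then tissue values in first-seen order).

Columns: gene plus the 4 distinct tissue values (muscle, liver, brain, skin).
For example, row EL0 column muscle takes expression=-18.6 from the long row (EL0, muscle).

gene,muscle,liver,brain,skin
EL0,-18.6,5.3,-8,14.5
XQ2,0.7,-3.2,-14.4,70.9
BT6,19.1,32.8,76.2,28.3
SS1,17.5,94.3,19,76.5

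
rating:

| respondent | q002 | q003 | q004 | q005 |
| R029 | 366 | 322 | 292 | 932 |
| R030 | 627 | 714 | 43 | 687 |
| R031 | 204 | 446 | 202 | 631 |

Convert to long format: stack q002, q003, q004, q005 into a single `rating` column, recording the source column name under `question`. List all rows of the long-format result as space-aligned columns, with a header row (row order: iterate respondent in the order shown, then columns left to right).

respondent  question  rating
R029        q002      366   
R029        q003      322   
R029        q004      292   
R029        q005      932   
R030        q002      627   
R030        q003      714   
R030        q004      43    
R030        q005      687   
R031        q002      204   
R031        q003      446   
R031        q004      202   
R031        q005      631   

Each (respondent, column) pair becomes one row: 3 × 4 = 12 rows.
For example, (R029, q002) → rating=366.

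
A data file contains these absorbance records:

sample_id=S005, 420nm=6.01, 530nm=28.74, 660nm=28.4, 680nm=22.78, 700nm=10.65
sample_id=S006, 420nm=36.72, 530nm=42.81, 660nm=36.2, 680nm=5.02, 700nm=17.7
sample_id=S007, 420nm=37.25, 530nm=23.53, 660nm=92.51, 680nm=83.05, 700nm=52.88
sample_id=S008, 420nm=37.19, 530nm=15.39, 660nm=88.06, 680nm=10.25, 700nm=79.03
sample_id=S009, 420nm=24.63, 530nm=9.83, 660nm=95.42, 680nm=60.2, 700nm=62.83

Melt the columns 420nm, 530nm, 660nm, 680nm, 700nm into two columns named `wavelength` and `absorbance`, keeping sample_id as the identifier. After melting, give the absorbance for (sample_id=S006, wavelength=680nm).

Unpivoting turns each (sample_id, wide-column) pair into one long row.
The wide cell at row S006, column 680nm holds 5.02, so the long row (S006, 680nm) has absorbance=5.02.

5.02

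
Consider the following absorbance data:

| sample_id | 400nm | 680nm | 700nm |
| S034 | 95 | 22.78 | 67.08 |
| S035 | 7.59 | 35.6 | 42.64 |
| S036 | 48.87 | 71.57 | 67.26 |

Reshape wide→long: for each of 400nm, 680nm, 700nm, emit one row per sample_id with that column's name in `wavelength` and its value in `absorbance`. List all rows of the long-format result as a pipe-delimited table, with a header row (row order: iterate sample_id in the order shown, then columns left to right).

Each (sample_id, column) pair becomes one row: 3 × 3 = 9 rows.
For example, (S034, 400nm) → absorbance=95.

| sample_id | wavelength | absorbance |
| S034 | 400nm | 95 |
| S034 | 680nm | 22.78 |
| S034 | 700nm | 67.08 |
| S035 | 400nm | 7.59 |
| S035 | 680nm | 35.6 |
| S035 | 700nm | 42.64 |
| S036 | 400nm | 48.87 |
| S036 | 680nm | 71.57 |
| S036 | 700nm | 67.26 |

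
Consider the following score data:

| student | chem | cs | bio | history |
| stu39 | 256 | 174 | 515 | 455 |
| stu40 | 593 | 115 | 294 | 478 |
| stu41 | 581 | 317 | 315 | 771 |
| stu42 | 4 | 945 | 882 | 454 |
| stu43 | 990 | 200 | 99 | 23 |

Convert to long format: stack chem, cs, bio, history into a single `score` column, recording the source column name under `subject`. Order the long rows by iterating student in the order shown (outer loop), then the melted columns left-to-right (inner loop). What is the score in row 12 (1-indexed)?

20 rows total (5 × 4). Row 12: index ⌊(12-1)/4⌋ = 2 into student → stu41; (12-1) mod 4 = 3 into the melted columns → history.
So row 12 is (stu41, history, 771); score = 771.

771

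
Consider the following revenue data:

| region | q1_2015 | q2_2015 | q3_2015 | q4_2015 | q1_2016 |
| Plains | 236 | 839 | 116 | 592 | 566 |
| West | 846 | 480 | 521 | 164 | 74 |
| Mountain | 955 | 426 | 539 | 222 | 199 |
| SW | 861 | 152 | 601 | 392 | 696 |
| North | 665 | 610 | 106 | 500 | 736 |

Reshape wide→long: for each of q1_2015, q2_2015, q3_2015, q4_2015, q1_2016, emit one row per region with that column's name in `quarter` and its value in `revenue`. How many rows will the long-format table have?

5 region values × 5 melted columns = 25 rows.

25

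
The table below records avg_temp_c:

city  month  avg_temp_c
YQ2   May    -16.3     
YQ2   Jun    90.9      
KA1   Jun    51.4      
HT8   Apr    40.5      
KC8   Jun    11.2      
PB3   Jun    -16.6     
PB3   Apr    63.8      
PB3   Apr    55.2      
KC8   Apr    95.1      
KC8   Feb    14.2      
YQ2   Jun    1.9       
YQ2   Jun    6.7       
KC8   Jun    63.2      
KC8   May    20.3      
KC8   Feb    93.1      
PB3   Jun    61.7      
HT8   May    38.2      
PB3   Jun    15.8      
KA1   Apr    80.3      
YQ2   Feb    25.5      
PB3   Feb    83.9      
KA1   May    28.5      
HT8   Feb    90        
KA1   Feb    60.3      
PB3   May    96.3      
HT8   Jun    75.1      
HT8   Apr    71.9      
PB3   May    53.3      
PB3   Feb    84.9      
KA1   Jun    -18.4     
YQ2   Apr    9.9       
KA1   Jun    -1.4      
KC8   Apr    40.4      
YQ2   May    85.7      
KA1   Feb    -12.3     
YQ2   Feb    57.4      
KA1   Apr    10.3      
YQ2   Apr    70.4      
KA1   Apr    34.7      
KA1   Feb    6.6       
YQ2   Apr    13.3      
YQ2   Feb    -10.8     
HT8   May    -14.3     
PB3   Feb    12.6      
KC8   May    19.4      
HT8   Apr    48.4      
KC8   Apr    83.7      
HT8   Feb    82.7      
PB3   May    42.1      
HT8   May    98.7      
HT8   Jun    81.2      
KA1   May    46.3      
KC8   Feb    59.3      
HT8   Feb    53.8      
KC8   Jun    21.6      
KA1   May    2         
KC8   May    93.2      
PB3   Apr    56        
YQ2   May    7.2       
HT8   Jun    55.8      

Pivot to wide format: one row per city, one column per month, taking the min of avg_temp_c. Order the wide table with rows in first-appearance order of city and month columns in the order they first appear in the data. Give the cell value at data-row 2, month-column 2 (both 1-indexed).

With rows in first-appearance order of city, row 2 is city=KA1. month columns in first-appearance order: May, Jun, Apr, Feb; column 2 is Jun.
Long rows with city=KA1, month=Jun: min(51.4, -18.4, -1.4) = -18.4.

-18.4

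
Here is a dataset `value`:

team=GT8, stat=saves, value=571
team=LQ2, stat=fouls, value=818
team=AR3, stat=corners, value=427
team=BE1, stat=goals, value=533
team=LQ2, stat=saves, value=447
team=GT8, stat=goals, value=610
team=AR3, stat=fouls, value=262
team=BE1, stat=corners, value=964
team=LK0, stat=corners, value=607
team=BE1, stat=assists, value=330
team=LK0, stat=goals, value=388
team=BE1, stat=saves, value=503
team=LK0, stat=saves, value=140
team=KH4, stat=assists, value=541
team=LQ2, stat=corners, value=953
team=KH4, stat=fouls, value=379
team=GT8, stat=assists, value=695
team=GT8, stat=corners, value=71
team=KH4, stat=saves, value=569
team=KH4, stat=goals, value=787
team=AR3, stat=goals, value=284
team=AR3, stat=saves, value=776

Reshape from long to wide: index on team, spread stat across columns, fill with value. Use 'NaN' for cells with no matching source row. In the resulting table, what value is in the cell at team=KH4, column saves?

The long row with team=KH4, stat=saves has value=569.

569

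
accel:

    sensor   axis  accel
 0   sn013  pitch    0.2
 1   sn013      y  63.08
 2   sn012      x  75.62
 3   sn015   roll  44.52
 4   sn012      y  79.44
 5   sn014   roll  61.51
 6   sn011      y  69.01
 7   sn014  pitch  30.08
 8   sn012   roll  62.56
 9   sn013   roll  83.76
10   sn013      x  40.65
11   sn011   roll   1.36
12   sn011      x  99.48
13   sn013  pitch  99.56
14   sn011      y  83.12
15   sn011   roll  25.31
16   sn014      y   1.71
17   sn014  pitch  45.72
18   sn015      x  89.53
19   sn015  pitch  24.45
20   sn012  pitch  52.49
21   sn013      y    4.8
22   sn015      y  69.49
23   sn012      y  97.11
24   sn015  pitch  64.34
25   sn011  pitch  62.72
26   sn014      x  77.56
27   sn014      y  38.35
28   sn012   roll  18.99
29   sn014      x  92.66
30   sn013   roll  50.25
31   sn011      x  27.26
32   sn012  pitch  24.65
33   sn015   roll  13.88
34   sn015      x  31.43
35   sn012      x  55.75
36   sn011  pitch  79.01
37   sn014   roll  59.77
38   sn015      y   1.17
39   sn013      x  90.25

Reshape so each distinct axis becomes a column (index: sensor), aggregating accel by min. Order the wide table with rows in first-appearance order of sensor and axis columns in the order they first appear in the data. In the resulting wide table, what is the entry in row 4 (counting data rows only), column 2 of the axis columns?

1.71

With rows in first-appearance order of sensor, row 4 is sensor=sn014. axis columns in first-appearance order: pitch, y, x, roll; column 2 is y.
Long rows with sensor=sn014, axis=y: min(1.71, 38.35) = 1.71.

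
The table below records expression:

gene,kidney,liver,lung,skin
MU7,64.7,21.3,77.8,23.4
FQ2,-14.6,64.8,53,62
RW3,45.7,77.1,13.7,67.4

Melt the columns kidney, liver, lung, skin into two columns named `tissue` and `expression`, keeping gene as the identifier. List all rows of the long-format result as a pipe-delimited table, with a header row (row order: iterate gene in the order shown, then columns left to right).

Each (gene, column) pair becomes one row: 3 × 4 = 12 rows.
For example, (MU7, kidney) → expression=64.7.

| gene | tissue | expression |
| MU7 | kidney | 64.7 |
| MU7 | liver | 21.3 |
| MU7 | lung | 77.8 |
| MU7 | skin | 23.4 |
| FQ2 | kidney | -14.6 |
| FQ2 | liver | 64.8 |
| FQ2 | lung | 53 |
| FQ2 | skin | 62 |
| RW3 | kidney | 45.7 |
| RW3 | liver | 77.1 |
| RW3 | lung | 13.7 |
| RW3 | skin | 67.4 |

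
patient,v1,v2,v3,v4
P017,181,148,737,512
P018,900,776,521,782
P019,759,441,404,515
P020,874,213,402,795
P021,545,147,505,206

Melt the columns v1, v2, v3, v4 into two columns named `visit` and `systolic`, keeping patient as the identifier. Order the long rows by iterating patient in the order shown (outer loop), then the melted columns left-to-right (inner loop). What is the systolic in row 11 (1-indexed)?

20 rows total (5 × 4). Row 11: index ⌊(11-1)/4⌋ = 2 into patient → P019; (11-1) mod 4 = 2 into the melted columns → v3.
So row 11 is (P019, v3, 404); systolic = 404.

404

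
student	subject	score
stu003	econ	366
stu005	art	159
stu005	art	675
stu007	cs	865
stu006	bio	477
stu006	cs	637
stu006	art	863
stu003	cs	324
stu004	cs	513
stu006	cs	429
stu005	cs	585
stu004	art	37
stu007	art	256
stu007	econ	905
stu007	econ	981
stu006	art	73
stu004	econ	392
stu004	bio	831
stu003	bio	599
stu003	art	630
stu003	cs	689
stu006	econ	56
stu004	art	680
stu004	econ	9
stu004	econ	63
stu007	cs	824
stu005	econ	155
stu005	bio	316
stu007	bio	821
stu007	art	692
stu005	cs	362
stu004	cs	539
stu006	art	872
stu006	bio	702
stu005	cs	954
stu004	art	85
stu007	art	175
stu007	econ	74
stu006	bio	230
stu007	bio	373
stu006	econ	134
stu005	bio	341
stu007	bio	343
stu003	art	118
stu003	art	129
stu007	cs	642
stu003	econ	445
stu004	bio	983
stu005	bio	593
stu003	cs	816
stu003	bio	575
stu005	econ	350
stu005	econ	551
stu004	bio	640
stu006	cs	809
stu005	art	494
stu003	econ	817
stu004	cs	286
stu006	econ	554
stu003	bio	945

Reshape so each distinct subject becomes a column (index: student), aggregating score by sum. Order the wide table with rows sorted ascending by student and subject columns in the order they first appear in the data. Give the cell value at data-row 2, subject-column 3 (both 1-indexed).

1338

With rows sorted ascending by student, row 2 is student=stu004. subject columns in first-appearance order: econ, art, cs, bio; column 3 is cs.
Long rows with student=stu004, subject=cs: 513 + 539 + 286 = 1338.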